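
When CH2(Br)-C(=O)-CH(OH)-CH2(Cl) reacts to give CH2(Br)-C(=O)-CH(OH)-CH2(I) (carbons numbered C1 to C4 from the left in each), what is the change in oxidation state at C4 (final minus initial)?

Before: C4 has 1 bond to C, 2 bonds to H, 1 bond to Cl → oxidation state -1.
After: C4 has 1 bond to C, 2 bonds to H, 1 bond to I → oxidation state -1.
Δ = -1 − (-1) = 0, so no net redox change at C4.

0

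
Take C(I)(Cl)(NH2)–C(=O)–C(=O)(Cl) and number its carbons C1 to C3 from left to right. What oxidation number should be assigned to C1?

Each bond to a more electronegative atom (O, N, halogen) counts +1, each bond to a less electronegative atom (H, metal, B, Si) counts −1, and each C–C bond counts 0.
C1 has one bond to C (0), one bond to I (+1), one bond to Cl (+1), one bond to N (+1).
Oxidation state = 0 + 1 + 1 + 1 = +3.

+3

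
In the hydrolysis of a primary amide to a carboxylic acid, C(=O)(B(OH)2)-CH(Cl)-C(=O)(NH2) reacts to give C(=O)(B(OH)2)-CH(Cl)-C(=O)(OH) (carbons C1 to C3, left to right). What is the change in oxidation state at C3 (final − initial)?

Before: C3 has 1 bond to C, 2 bonds to O, 1 bond to N → oxidation state +3.
After: C3 has 1 bond to C, 3 bonds to O → oxidation state +3.
Δ = +3 − (+3) = 0, so no net redox change at C3.

0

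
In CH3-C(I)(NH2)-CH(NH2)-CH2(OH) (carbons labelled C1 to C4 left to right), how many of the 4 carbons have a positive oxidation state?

1

Tallying each carbon's bonds:
C1: 1C, 3H → 0 − 3 = -3
C2: 2C, 1N, 1I → 0 + 1 + 1 = +2
C3: 2C, 1H, 1N → 0 − 1 + 1 = 0
C4: 1C, 2H, 1O → 0 − 2 + 1 = -1
1 carbon (C2) meets the condition.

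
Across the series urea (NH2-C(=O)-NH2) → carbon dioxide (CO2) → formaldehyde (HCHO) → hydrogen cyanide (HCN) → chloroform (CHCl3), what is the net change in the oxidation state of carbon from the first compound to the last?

-2

Carbon oxidation states along the series — urea: +4, carbon dioxide: +4, formaldehyde: 0, hydrogen cyanide: +2, chloroform: +2.
Net change = +2 − (+4) = -2.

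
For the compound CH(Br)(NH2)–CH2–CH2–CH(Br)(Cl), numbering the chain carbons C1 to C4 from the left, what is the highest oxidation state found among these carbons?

Tallying each carbon's bonds:
C1: 1C, 1H, 1N, 1Br → 0 − 1 + 1 + 1 = +1
C2: 2C, 2H → 0 − 2 = -2
C3: 2C, 2H → 0 − 2 = -2
C4: 1C, 1H, 1Cl, 1Br → 0 − 1 + 1 + 1 = +1
The highest value is +1.

+1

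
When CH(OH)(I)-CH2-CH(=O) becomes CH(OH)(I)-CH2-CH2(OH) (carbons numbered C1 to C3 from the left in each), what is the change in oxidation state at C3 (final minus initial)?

Before: C3 has 1 bond to C, 1 bond to H, 2 bonds to O → oxidation state +1.
After: C3 has 1 bond to C, 2 bonds to H, 1 bond to O → oxidation state -1.
Δ = -1 − (+1) = -2, so this is a reduction at C3.

-2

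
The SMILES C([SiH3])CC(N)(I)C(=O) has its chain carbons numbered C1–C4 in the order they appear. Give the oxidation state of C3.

+2

C3 has one bond to C (0), one bond to C (0), one bond to N (+1), one bond to I (+1).
Oxidation state = 0 + 0 + 1 + 1 = +2.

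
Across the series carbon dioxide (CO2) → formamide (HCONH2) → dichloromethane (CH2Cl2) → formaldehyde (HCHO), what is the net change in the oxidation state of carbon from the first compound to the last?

Carbon oxidation states along the series — carbon dioxide: +4, formamide: +2, dichloromethane: 0, formaldehyde: 0.
Net change = 0 − (+4) = -4.

-4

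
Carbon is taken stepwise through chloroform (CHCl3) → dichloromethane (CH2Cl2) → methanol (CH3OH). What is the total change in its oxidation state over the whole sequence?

-4

Carbon oxidation states along the series — chloroform: +2, dichloromethane: 0, methanol: -2.
Net change = -2 − (+2) = -4.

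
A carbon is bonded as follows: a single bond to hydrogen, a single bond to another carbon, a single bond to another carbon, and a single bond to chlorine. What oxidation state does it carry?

0

The carbon has one bond to C (0), one bond to C (0), one bond to H (-1), one bond to Cl (+1).
Oxidation state = 0 + 0 − 1 + 1 = 0.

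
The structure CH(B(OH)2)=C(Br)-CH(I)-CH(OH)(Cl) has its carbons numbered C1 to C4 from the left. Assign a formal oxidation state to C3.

0

C3 has one bond to C (0), one bond to C (0), one bond to I (+1), one bond to H (-1).
Oxidation state = 0 + 0 + 1 − 1 = 0.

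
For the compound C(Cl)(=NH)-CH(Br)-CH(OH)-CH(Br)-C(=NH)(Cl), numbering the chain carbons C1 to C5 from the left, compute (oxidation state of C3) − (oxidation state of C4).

0

C3: 2C, 1H, 1O → 0 − 1 + 1 = 0
C4: 2C, 1H, 1Br → 0 − 1 + 1 = 0
Difference: 0 − (0) = 0.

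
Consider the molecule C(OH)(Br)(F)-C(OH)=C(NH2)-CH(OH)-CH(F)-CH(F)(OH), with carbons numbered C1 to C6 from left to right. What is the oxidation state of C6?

+1

Bonds to more-electronegative neighbours contribute +1 each, bonds to H or metals contribute −1 each, and C–C bonds contribute 0.
C6 has one bond to C (0), one bond to F (+1), one bond to H (-1), one bond to O (+1).
Oxidation state = 0 + 1 − 1 + 1 = +1.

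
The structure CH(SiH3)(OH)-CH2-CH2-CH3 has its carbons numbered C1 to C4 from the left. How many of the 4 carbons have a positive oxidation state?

0

Tallying each carbon's bonds:
C1: 1C, 1H, 1O, 1Si → 0 − 1 + 1 − 1 = -1
C2: 2C, 2H → 0 − 2 = -2
C3: 2C, 2H → 0 − 2 = -2
C4: 1C, 3H → 0 − 3 = -3
0 carbons meet the condition.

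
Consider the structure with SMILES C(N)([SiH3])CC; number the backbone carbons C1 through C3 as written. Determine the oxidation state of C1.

-1

Count +1 for every bond to an atom more electronegative than carbon and −1 for every bond to one less electronegative; C–C bonds are 0.
C1 has one bond to C (0), one bond to H (-1), one bond to N (+1), one bond to Si (-1).
Oxidation state = 0 − 1 + 1 − 1 = -1.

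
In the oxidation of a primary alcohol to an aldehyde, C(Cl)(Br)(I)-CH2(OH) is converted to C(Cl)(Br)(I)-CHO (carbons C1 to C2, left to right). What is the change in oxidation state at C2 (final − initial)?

Before: C2 has 1 bond to C, 2 bonds to H, 1 bond to O → oxidation state -1.
After: C2 has 1 bond to C, 1 bond to H, 2 bonds to O → oxidation state +1.
Δ = +1 − (-1) = +2, so this is an oxidation at C2.

+2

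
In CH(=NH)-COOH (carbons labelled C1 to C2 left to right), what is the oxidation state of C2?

+3

Assign +1 per bond to O/N/halogen, −1 per bond to H or an electropositive element, and 0 per bond to carbon.
C2 has one bond to C (0), one bond to O (+1), a double bond to O (2×+1 = +2).
Oxidation state = 0 + 1 + 2 = +3.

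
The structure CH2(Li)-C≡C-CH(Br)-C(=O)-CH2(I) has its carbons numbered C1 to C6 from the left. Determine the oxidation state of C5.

C5 has one bond to C (0), one bond to C (0), a double bond to O (2×+1 = +2).
Oxidation state = 0 + 0 + 2 = +2.

+2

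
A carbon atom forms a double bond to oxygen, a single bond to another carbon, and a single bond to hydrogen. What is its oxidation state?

+1

Assign +1 per bond to O/N/halogen, −1 per bond to H or an electropositive element, and 0 per bond to carbon.
The carbon has one bond to C (0), one bond to H (-1), a double bond to O (2×+1 = +2).
Oxidation state = 0 − 1 + 2 = +1.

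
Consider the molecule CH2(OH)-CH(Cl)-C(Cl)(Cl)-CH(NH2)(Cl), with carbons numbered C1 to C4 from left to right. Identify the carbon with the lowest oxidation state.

C1

Each bond to a more electronegative atom (O, N, halogen) counts +1, each bond to a less electronegative atom (H, metal, B, Si) counts −1, and each C–C bond counts 0. Tallying each carbon:
C1: 1C, 2H, 1O → 0 − 2 + 1 = -1
C2: 2C, 1H, 1Cl → 0 − 1 + 1 = 0
C3: 2C, 2Cl → 0 + 2 = +2
C4: 1C, 1H, 1N, 1Cl → 0 − 1 + 1 + 1 = +1
The most reduced carbon is C1 at -1.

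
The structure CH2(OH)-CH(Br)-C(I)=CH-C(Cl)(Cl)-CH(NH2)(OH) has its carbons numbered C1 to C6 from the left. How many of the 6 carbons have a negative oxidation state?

2

Tallying each carbon's bonds:
C1: 1C, 2H, 1O → 0 − 2 + 1 = -1
C2: 2C, 1H, 1Br → 0 − 1 + 1 = 0
C3: 3C, 1I → 0 + 1 = +1
C4: 3C, 1H → 0 − 1 = -1
C5: 2C, 2Cl → 0 + 2 = +2
C6: 1C, 1H, 1O, 1N → 0 − 1 + 1 + 1 = +1
2 carbons (C1, C4) meet the condition.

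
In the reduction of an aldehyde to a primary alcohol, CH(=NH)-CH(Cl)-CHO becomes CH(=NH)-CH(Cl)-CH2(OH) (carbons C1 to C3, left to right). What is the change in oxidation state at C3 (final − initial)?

Before: C3 has 1 bond to C, 1 bond to H, 2 bonds to O → oxidation state +1.
After: C3 has 1 bond to C, 2 bonds to H, 1 bond to O → oxidation state -1.
Δ = -1 − (+1) = -2, so this is a reduction at C3.

-2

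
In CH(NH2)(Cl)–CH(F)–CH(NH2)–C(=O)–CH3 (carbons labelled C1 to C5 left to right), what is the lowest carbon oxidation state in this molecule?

-3

Assign +1 per bond to O/N/halogen, −1 per bond to H or an electropositive element, and 0 per bond to carbon. Tallying each carbon:
C1: 1C, 1H, 1N, 1Cl → 0 − 1 + 1 + 1 = +1
C2: 2C, 1H, 1F → 0 − 1 + 1 = 0
C3: 2C, 1H, 1N → 0 − 1 + 1 = 0
C4: 2C, 2O → 0 + 2 = +2
C5: 1C, 3H → 0 − 3 = -3
The lowest value is -3.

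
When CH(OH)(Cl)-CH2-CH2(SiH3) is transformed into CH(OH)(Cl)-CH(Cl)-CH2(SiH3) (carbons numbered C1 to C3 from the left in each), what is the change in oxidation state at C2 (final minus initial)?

+2

Before: C2 has 2 bonds to C, 2 bonds to H → oxidation state -2.
After: C2 has 2 bonds to C, 1 bond to H, 1 bond to Cl → oxidation state 0.
Δ = 0 − (-2) = +2, so this is an oxidation at C2.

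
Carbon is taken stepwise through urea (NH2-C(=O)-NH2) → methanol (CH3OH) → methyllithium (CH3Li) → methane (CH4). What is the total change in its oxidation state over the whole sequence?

Carbon oxidation states along the series — urea: +4, methanol: -2, methyllithium: -4, methane: -4.
Net change = -4 − (+4) = -8.

-8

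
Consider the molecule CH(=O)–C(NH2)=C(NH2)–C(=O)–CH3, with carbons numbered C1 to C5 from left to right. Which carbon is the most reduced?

Tallying each carbon's bonds:
C1: 1C, 1H, 2O → 0 − 1 + 2 = +1
C2: 3C, 1N → 0 + 1 = +1
C3: 3C, 1N → 0 + 1 = +1
C4: 2C, 2O → 0 + 2 = +2
C5: 1C, 3H → 0 − 3 = -3
The most reduced carbon is C5 at -3.

C5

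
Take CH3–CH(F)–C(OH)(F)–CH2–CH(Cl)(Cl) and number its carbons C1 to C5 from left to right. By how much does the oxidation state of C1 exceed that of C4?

C1: 1C, 3H → 0 − 3 = -3
C4: 2C, 2H → 0 − 2 = -2
Difference: -3 − (-2) = -1.

-1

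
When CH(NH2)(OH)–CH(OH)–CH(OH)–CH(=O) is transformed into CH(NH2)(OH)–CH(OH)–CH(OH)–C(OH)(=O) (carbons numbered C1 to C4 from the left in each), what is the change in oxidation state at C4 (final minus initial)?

+2

Before: C4 has 1 bond to C, 1 bond to H, 2 bonds to O → oxidation state +1.
After: C4 has 1 bond to C, 3 bonds to O → oxidation state +3.
Δ = +3 − (+1) = +2, so this is an oxidation at C4.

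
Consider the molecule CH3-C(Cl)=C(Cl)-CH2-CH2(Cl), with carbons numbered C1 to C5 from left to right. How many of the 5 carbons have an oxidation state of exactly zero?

Bonds to more-electronegative neighbours contribute +1 each, bonds to H or metals contribute −1 each, and C–C bonds contribute 0. Tallying each carbon:
C1: 1C, 3H → 0 − 3 = -3
C2: 3C, 1Cl → 0 + 1 = +1
C3: 3C, 1Cl → 0 + 1 = +1
C4: 2C, 2H → 0 − 2 = -2
C5: 1C, 2H, 1Cl → 0 − 2 + 1 = -1
0 carbons meet the condition.

0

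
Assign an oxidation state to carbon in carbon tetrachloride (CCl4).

The carbon has one bond to Cl (+1), one bond to Cl (+1), one bond to Cl (+1), one bond to Cl (+1).
Oxidation state = +1 + 1 + 1 + 1 = +4.

+4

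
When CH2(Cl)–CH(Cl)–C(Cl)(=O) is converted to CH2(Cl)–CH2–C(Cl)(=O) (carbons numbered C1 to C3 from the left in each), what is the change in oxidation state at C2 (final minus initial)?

Before: C2 has 2 bonds to C, 1 bond to H, 1 bond to Cl → oxidation state 0.
After: C2 has 2 bonds to C, 2 bonds to H → oxidation state -2.
Δ = -2 − (0) = -2, so this is a reduction at C2.

-2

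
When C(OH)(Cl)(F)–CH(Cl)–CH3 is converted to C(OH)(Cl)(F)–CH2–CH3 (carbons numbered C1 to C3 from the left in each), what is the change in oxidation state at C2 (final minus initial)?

Before: C2 has 2 bonds to C, 1 bond to H, 1 bond to Cl → oxidation state 0.
After: C2 has 2 bonds to C, 2 bonds to H → oxidation state -2.
Δ = -2 − (0) = -2, so this is a reduction at C2.

-2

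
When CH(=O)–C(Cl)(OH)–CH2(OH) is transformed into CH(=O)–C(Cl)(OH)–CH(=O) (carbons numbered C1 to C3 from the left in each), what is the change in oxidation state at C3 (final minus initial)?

+2

Before: C3 has 1 bond to C, 2 bonds to H, 1 bond to O → oxidation state -1.
After: C3 has 1 bond to C, 1 bond to H, 2 bonds to O → oxidation state +1.
Δ = +1 − (-1) = +2, so this is an oxidation at C3.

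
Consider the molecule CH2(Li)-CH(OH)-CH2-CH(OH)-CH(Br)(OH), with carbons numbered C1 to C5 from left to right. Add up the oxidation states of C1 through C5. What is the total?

Tallying each carbon's bonds:
C1: 1C, 2H, 1Li → 0 − 2 − 1 = -3
C2: 2C, 1H, 1O → 0 − 1 + 1 = 0
C3: 2C, 2H → 0 − 2 = -2
C4: 2C, 1H, 1O → 0 − 1 + 1 = 0
C5: 1C, 1H, 1O, 1Br → 0 − 1 + 1 + 1 = +1
Sum = -3 + 0 − 2 + 0 + 1 = -4.

-4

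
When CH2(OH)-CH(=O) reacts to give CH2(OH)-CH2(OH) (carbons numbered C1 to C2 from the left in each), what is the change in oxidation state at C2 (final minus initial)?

-2

Before: C2 has 1 bond to C, 1 bond to H, 2 bonds to O → oxidation state +1.
After: C2 has 1 bond to C, 2 bonds to H, 1 bond to O → oxidation state -1.
Δ = -1 − (+1) = -2, so this is a reduction at C2.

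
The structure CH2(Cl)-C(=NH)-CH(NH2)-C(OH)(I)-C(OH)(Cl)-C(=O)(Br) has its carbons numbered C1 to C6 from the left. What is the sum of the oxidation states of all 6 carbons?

Tallying each carbon's bonds:
C1: 1C, 2H, 1Cl → 0 − 2 + 1 = -1
C2: 2C, 2N → 0 + 2 = +2
C3: 2C, 1H, 1N → 0 − 1 + 1 = 0
C4: 2C, 1O, 1I → 0 + 1 + 1 = +2
C5: 2C, 1O, 1Cl → 0 + 1 + 1 = +2
C6: 1C, 2O, 1Br → 0 + 2 + 1 = +3
Sum = -1 + 2 + 0 + 2 + 2 + 3 = +8.

+8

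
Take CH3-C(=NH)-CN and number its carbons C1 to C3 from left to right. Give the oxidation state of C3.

+3

C3 has one bond to C (0), a triple bond to N (3×+1 = +3).
Oxidation state = 0 + 3 = +3.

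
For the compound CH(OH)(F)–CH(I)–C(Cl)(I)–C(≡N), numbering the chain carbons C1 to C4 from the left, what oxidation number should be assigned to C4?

+3

Count +1 for every bond to an atom more electronegative than carbon and −1 for every bond to one less electronegative; C–C bonds are 0.
C4 has one bond to C (0), a triple bond to N (3×+1 = +3).
Oxidation state = 0 + 3 = +3.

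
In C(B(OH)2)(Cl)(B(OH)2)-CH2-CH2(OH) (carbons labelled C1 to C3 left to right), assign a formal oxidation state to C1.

-1

Bonds to more-electronegative neighbours contribute +1 each, bonds to H or metals contribute −1 each, and C–C bonds contribute 0.
C1 has one bond to C (0), one bond to B (-1), one bond to Cl (+1), one bond to B (-1).
Oxidation state = 0 − 1 + 1 − 1 = -1.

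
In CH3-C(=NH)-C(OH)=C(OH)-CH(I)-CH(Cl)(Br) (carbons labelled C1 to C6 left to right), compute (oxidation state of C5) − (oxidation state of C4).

-1

C5: 2C, 1H, 1I → 0 − 1 + 1 = 0
C4: 3C, 1O → 0 + 1 = +1
Difference: 0 − (+1) = -1.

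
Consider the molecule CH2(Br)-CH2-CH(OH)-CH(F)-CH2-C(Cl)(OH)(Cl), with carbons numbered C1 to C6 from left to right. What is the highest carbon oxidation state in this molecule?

Tallying each carbon's bonds:
C1: 1C, 2H, 1Br → 0 − 2 + 1 = -1
C2: 2C, 2H → 0 − 2 = -2
C3: 2C, 1H, 1O → 0 − 1 + 1 = 0
C4: 2C, 1H, 1F → 0 − 1 + 1 = 0
C5: 2C, 2H → 0 − 2 = -2
C6: 1C, 1O, 2Cl → 0 + 1 + 2 = +3
The highest value is +3.

+3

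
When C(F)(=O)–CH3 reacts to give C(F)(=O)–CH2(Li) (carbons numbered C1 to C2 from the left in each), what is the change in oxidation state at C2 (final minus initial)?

0

Before: C2 has 1 bond to C, 3 bonds to H → oxidation state -3.
After: C2 has 1 bond to C, 2 bonds to H, 1 bond to Li → oxidation state -3.
Δ = -3 − (-3) = 0, so no net redox change at C2.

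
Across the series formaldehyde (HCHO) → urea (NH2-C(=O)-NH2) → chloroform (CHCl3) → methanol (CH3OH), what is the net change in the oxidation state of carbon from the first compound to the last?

Carbon oxidation states along the series — formaldehyde: 0, urea: +4, chloroform: +2, methanol: -2.
Net change = -2 − (0) = -2.

-2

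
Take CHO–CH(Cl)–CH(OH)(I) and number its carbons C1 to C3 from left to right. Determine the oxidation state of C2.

0

Each bond to a more electronegative atom (O, N, halogen) counts +1, each bond to a less electronegative atom (H, metal, B, Si) counts −1, and each C–C bond counts 0.
C2 has one bond to C (0), one bond to C (0), one bond to Cl (+1), one bond to H (-1).
Oxidation state = 0 + 0 + 1 − 1 = 0.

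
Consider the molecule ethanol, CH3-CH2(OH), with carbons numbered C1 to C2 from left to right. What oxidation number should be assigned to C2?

-1

Assign +1 per bond to O/N/halogen, −1 per bond to H or an electropositive element, and 0 per bond to carbon.
C2 has one bond to H (-1), one bond to H (-1), one bond to O (+1), one bond to C (0).
Oxidation state = -1 − 1 + 1 + 0 = -1.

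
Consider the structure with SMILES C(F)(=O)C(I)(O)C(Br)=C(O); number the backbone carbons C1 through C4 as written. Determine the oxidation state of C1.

C1 has one bond to C (0), one bond to F (+1), a double bond to O (2×+1 = +2).
Oxidation state = 0 + 1 + 2 = +3.

+3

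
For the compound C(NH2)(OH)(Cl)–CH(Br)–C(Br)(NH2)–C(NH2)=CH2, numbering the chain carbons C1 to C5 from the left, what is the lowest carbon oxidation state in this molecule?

Count +1 for every bond to an atom more electronegative than carbon and −1 for every bond to one less electronegative; C–C bonds are 0. Tallying each carbon:
C1: 1C, 1O, 1N, 1Cl → 0 + 1 + 1 + 1 = +3
C2: 2C, 1H, 1Br → 0 − 1 + 1 = 0
C3: 2C, 1N, 1Br → 0 + 1 + 1 = +2
C4: 3C, 1N → 0 + 1 = +1
C5: 2C, 2H → 0 − 2 = -2
The lowest value is -2.

-2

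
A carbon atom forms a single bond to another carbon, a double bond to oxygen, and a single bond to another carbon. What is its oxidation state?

+2

The carbon has one bond to C (0), one bond to C (0), a double bond to O (2×+1 = +2).
Oxidation state = 0 + 0 + 2 = +2.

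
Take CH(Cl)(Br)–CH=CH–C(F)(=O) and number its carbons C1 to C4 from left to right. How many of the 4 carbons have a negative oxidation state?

2

Tallying each carbon's bonds:
C1: 1C, 1H, 1Cl, 1Br → 0 − 1 + 1 + 1 = +1
C2: 3C, 1H → 0 − 1 = -1
C3: 3C, 1H → 0 − 1 = -1
C4: 1C, 2O, 1F → 0 + 2 + 1 = +3
2 carbons (C2, C3) meet the condition.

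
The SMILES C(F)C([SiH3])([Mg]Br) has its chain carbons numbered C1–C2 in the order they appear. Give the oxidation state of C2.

C2 has one bond to C (0), one bond to Si (-1), one bond to Mg (-1), one bond to H (-1).
Oxidation state = 0 − 1 − 1 − 1 = -3.

-3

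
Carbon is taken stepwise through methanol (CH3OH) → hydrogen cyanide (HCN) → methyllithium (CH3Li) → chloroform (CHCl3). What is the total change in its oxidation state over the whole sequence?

+4

Carbon oxidation states along the series — methanol: -2, hydrogen cyanide: +2, methyllithium: -4, chloroform: +2.
Net change = +2 − (-2) = +4.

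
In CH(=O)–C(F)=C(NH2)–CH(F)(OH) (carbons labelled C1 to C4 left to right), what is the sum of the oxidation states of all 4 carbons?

Assign +1 per bond to O/N/halogen, −1 per bond to H or an electropositive element, and 0 per bond to carbon. Tallying each carbon:
C1: 1C, 1H, 2O → 0 − 1 + 2 = +1
C2: 3C, 1F → 0 + 1 = +1
C3: 3C, 1N → 0 + 1 = +1
C4: 1C, 1H, 1O, 1F → 0 − 1 + 1 + 1 = +1
Sum = +1 + 1 + 1 + 1 = +4.

+4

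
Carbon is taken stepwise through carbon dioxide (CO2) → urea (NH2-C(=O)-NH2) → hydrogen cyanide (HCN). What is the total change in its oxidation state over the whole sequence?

Carbon oxidation states along the series — carbon dioxide: +4, urea: +4, hydrogen cyanide: +2.
Net change = +2 − (+4) = -2.

-2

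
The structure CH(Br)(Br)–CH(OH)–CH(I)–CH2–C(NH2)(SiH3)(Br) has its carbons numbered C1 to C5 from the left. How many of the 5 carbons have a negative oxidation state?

Tallying each carbon's bonds:
C1: 1C, 1H, 2Br → 0 − 1 + 2 = +1
C2: 2C, 1H, 1O → 0 − 1 + 1 = 0
C3: 2C, 1H, 1I → 0 − 1 + 1 = 0
C4: 2C, 2H → 0 − 2 = -2
C5: 1C, 1N, 1Br, 1Si → 0 + 1 + 1 − 1 = +1
1 carbon (C4) meets the condition.

1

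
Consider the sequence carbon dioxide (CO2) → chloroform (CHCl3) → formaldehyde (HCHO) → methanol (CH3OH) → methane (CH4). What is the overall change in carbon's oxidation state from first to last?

-8

Carbon oxidation states along the series — carbon dioxide: +4, chloroform: +2, formaldehyde: 0, methanol: -2, methane: -4.
Net change = -4 − (+4) = -8.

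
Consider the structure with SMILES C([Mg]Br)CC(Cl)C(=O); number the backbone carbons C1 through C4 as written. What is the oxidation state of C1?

C1 has one bond to C (0), one bond to H (-1), one bond to H (-1), one bond to Mg (-1).
Oxidation state = 0 − 1 − 1 − 1 = -3.

-3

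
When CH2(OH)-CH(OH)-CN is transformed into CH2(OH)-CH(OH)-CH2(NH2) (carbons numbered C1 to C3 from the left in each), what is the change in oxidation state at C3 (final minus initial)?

Before: C3 has 1 bond to C, 3 bonds to N → oxidation state +3.
After: C3 has 1 bond to C, 2 bonds to H, 1 bond to N → oxidation state -1.
Δ = -1 − (+3) = -4, so this is a reduction at C3.

-4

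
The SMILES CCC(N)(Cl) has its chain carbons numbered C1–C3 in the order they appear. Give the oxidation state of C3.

+1

Count +1 for every bond to an atom more electronegative than carbon and −1 for every bond to one less electronegative; C–C bonds are 0.
C3 has one bond to C (0), one bond to H (-1), one bond to N (+1), one bond to Cl (+1).
Oxidation state = 0 − 1 + 1 + 1 = +1.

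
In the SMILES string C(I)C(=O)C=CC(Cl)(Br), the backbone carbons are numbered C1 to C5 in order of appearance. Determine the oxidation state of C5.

Each bond to a more electronegative atom (O, N, halogen) counts +1, each bond to a less electronegative atom (H, metal, B, Si) counts −1, and each C–C bond counts 0.
C5 has one bond to C (0), one bond to Cl (+1), one bond to H (-1), one bond to Br (+1).
Oxidation state = 0 + 1 − 1 + 1 = +1.

+1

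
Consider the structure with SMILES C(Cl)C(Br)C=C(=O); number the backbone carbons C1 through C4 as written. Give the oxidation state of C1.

-1

Bonds to more-electronegative neighbours contribute +1 each, bonds to H or metals contribute −1 each, and C–C bonds contribute 0.
C1 has one bond to C (0), one bond to Cl (+1), one bond to H (-1), one bond to H (-1).
Oxidation state = 0 + 1 − 1 − 1 = -1.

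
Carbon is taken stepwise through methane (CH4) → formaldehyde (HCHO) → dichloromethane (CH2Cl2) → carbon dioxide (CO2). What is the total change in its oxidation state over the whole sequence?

+8

Carbon oxidation states along the series — methane: -4, formaldehyde: 0, dichloromethane: 0, carbon dioxide: +4.
Net change = +4 − (-4) = +8.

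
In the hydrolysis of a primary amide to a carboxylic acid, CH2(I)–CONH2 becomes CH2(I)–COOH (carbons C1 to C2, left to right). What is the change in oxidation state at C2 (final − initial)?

0

Before: C2 has 1 bond to C, 2 bonds to O, 1 bond to N → oxidation state +3.
After: C2 has 1 bond to C, 3 bonds to O → oxidation state +3.
Δ = +3 − (+3) = 0, so no net redox change at C2.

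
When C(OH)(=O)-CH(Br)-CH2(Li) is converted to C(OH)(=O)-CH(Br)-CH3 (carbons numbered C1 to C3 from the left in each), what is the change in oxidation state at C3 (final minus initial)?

Before: C3 has 1 bond to C, 2 bonds to H, 1 bond to Li → oxidation state -3.
After: C3 has 1 bond to C, 3 bonds to H → oxidation state -3.
Δ = -3 − (-3) = 0, so no net redox change at C3.

0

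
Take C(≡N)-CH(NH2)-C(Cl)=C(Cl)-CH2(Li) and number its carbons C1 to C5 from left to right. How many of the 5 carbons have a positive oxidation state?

Count +1 for every bond to an atom more electronegative than carbon and −1 for every bond to one less electronegative; C–C bonds are 0. Tallying each carbon:
C1: 1C, 3N → 0 + 3 = +3
C2: 2C, 1H, 1N → 0 − 1 + 1 = 0
C3: 3C, 1Cl → 0 + 1 = +1
C4: 3C, 1Cl → 0 + 1 = +1
C5: 1C, 2H, 1Li → 0 − 2 − 1 = -3
3 carbons (C1, C3, C4) meet the condition.

3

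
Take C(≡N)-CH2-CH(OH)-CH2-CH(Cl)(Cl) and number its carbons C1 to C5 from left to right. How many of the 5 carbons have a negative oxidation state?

2

Bonds to more-electronegative neighbours contribute +1 each, bonds to H or metals contribute −1 each, and C–C bonds contribute 0. Tallying each carbon:
C1: 1C, 3N → 0 + 3 = +3
C2: 2C, 2H → 0 − 2 = -2
C3: 2C, 1H, 1O → 0 − 1 + 1 = 0
C4: 2C, 2H → 0 − 2 = -2
C5: 1C, 1H, 2Cl → 0 − 1 + 2 = +1
2 carbons (C2, C4) meet the condition.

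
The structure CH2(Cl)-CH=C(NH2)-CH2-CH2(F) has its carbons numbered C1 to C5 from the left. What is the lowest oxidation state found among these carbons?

-2

Count +1 for every bond to an atom more electronegative than carbon and −1 for every bond to one less electronegative; C–C bonds are 0. Tallying each carbon:
C1: 1C, 2H, 1Cl → 0 − 2 + 1 = -1
C2: 3C, 1H → 0 − 1 = -1
C3: 3C, 1N → 0 + 1 = +1
C4: 2C, 2H → 0 − 2 = -2
C5: 1C, 2H, 1F → 0 − 2 + 1 = -1
The lowest value is -2.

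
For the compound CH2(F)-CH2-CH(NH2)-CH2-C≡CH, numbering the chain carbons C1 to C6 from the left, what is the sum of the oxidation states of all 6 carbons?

Assign +1 per bond to O/N/halogen, −1 per bond to H or an electropositive element, and 0 per bond to carbon. Tallying each carbon:
C1: 1C, 2H, 1F → 0 − 2 + 1 = -1
C2: 2C, 2H → 0 − 2 = -2
C3: 2C, 1H, 1N → 0 − 1 + 1 = 0
C4: 2C, 2H → 0 − 2 = -2
C5: 4C → 0 = 0
C6: 3C, 1H → 0 − 1 = -1
Sum = -1 − 2 + 0 − 2 + 0 − 1 = -6.

-6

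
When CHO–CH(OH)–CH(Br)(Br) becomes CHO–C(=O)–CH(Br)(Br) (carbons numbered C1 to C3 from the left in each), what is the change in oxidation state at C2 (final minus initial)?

Before: C2 has 2 bonds to C, 1 bond to H, 1 bond to O → oxidation state 0.
After: C2 has 2 bonds to C, 2 bonds to O → oxidation state +2.
Δ = +2 − (0) = +2, so this is an oxidation at C2.

+2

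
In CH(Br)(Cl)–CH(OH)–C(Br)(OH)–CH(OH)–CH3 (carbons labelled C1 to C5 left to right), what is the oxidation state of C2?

0

C2 has one bond to C (0), one bond to C (0), one bond to H (-1), one bond to O (+1).
Oxidation state = 0 + 0 − 1 + 1 = 0.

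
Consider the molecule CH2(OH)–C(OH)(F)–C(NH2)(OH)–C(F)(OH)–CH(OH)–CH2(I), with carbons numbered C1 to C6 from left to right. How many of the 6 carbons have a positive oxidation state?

Tallying each carbon's bonds:
C1: 1C, 2H, 1O → 0 − 2 + 1 = -1
C2: 2C, 1O, 1F → 0 + 1 + 1 = +2
C3: 2C, 1O, 1N → 0 + 1 + 1 = +2
C4: 2C, 1O, 1F → 0 + 1 + 1 = +2
C5: 2C, 1H, 1O → 0 − 1 + 1 = 0
C6: 1C, 2H, 1I → 0 − 2 + 1 = -1
3 carbons (C2, C3, C4) meet the condition.

3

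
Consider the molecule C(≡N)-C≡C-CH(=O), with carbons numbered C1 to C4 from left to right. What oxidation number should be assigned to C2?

0

C2 has one bond to C (0), a triple bond to C (3×0 = 0).
Oxidation state = 0 + 0 = 0.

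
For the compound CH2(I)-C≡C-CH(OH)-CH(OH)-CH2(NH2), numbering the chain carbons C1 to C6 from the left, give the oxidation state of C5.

0

C5 has one bond to C (0), one bond to C (0), one bond to H (-1), one bond to O (+1).
Oxidation state = 0 + 0 − 1 + 1 = 0.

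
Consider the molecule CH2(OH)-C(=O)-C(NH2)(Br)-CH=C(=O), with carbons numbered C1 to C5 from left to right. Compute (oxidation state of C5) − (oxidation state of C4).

+3

C5: 2C, 2O → 0 + 2 = +2
C4: 3C, 1H → 0 − 1 = -1
Difference: +2 − (-1) = +3.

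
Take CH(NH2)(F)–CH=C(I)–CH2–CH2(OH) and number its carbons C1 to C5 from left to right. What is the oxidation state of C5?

-1

Bonds to more-electronegative neighbours contribute +1 each, bonds to H or metals contribute −1 each, and C–C bonds contribute 0.
C5 has one bond to C (0), one bond to O (+1), one bond to H (-1), one bond to H (-1).
Oxidation state = 0 + 1 − 1 − 1 = -1.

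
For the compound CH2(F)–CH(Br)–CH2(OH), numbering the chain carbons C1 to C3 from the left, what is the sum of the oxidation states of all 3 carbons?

Assign +1 per bond to O/N/halogen, −1 per bond to H or an electropositive element, and 0 per bond to carbon. Tallying each carbon:
C1: 1C, 2H, 1F → 0 − 2 + 1 = -1
C2: 2C, 1H, 1Br → 0 − 1 + 1 = 0
C3: 1C, 2H, 1O → 0 − 2 + 1 = -1
Sum = -1 + 0 − 1 = -2.

-2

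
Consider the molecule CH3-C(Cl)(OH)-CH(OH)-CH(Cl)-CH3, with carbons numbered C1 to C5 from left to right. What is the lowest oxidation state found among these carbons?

Tallying each carbon's bonds:
C1: 1C, 3H → 0 − 3 = -3
C2: 2C, 1O, 1Cl → 0 + 1 + 1 = +2
C3: 2C, 1H, 1O → 0 − 1 + 1 = 0
C4: 2C, 1H, 1Cl → 0 − 1 + 1 = 0
C5: 1C, 3H → 0 − 3 = -3
The lowest value is -3.

-3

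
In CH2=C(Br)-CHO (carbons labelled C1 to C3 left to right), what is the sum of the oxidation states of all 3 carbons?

0

Tallying each carbon's bonds:
C1: 2C, 2H → 0 − 2 = -2
C2: 3C, 1Br → 0 + 1 = +1
C3: 1C, 1H, 2O → 0 − 1 + 2 = +1
Sum = -2 + 1 + 1 = 0.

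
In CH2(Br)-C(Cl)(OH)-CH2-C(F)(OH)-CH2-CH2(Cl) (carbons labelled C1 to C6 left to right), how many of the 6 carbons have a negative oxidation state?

Assign +1 per bond to O/N/halogen, −1 per bond to H or an electropositive element, and 0 per bond to carbon. Tallying each carbon:
C1: 1C, 2H, 1Br → 0 − 2 + 1 = -1
C2: 2C, 1O, 1Cl → 0 + 1 + 1 = +2
C3: 2C, 2H → 0 − 2 = -2
C4: 2C, 1O, 1F → 0 + 1 + 1 = +2
C5: 2C, 2H → 0 − 2 = -2
C6: 1C, 2H, 1Cl → 0 − 2 + 1 = -1
4 carbons (C1, C3, C5, C6) meet the condition.

4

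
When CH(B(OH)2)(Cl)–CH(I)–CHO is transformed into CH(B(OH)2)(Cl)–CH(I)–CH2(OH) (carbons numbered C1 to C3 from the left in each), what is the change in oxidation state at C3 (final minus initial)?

Before: C3 has 1 bond to C, 1 bond to H, 2 bonds to O → oxidation state +1.
After: C3 has 1 bond to C, 2 bonds to H, 1 bond to O → oxidation state -1.
Δ = -1 − (+1) = -2, so this is a reduction at C3.

-2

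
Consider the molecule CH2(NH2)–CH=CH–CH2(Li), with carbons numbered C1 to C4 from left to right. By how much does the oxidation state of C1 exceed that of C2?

0

C1: 1C, 2H, 1N → 0 − 2 + 1 = -1
C2: 3C, 1H → 0 − 1 = -1
Difference: -1 − (-1) = 0.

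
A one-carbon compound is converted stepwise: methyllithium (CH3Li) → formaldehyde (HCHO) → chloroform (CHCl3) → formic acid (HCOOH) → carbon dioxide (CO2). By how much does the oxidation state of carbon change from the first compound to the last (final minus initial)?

Carbon oxidation states along the series — methyllithium: -4, formaldehyde: 0, chloroform: +2, formic acid: +2, carbon dioxide: +4.
Net change = +4 − (-4) = +8.

+8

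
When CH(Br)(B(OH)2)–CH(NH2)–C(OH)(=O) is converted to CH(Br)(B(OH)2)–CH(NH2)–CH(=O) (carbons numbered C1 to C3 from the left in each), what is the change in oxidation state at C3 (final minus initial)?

Before: C3 has 1 bond to C, 3 bonds to O → oxidation state +3.
After: C3 has 1 bond to C, 1 bond to H, 2 bonds to O → oxidation state +1.
Δ = +1 − (+3) = -2, so this is a reduction at C3.

-2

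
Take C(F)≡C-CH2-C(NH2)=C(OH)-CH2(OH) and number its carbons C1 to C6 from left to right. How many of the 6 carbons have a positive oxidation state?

Each bond to a more electronegative atom (O, N, halogen) counts +1, each bond to a less electronegative atom (H, metal, B, Si) counts −1, and each C–C bond counts 0. Tallying each carbon:
C1: 3C, 1F → 0 + 1 = +1
C2: 4C → 0 = 0
C3: 2C, 2H → 0 − 2 = -2
C4: 3C, 1N → 0 + 1 = +1
C5: 3C, 1O → 0 + 1 = +1
C6: 1C, 2H, 1O → 0 − 2 + 1 = -1
3 carbons (C1, C4, C5) meet the condition.

3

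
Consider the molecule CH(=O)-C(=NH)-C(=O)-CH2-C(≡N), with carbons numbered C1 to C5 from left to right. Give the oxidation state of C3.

Count +1 for every bond to an atom more electronegative than carbon and −1 for every bond to one less electronegative; C–C bonds are 0.
C3 has one bond to C (0), one bond to C (0), a double bond to O (2×+1 = +2).
Oxidation state = 0 + 0 + 2 = +2.

+2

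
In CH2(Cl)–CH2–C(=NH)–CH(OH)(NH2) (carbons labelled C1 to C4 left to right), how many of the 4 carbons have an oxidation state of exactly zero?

0

Tallying each carbon's bonds:
C1: 1C, 2H, 1Cl → 0 − 2 + 1 = -1
C2: 2C, 2H → 0 − 2 = -2
C3: 2C, 2N → 0 + 2 = +2
C4: 1C, 1H, 1O, 1N → 0 − 1 + 1 + 1 = +1
0 carbons meet the condition.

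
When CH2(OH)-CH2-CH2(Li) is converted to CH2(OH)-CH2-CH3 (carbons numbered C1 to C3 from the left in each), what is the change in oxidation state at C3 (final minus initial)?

Before: C3 has 1 bond to C, 2 bonds to H, 1 bond to Li → oxidation state -3.
After: C3 has 1 bond to C, 3 bonds to H → oxidation state -3.
Δ = -3 − (-3) = 0, so no net redox change at C3.

0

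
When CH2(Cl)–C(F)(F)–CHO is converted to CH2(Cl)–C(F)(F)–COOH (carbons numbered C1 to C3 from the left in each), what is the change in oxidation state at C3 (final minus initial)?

Before: C3 has 1 bond to C, 1 bond to H, 2 bonds to O → oxidation state +1.
After: C3 has 1 bond to C, 3 bonds to O → oxidation state +3.
Δ = +3 − (+1) = +2, so this is an oxidation at C3.

+2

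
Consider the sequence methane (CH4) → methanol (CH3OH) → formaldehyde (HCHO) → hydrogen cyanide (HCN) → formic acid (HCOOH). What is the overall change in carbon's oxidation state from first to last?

+6

Carbon oxidation states along the series — methane: -4, methanol: -2, formaldehyde: 0, hydrogen cyanide: +2, formic acid: +2.
Net change = +2 − (-4) = +6.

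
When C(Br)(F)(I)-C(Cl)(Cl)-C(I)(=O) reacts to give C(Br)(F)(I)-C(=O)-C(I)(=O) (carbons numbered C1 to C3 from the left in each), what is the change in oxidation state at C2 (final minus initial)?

Before: C2 has 2 bonds to C, 2 bonds to Cl → oxidation state +2.
After: C2 has 2 bonds to C, 2 bonds to O → oxidation state +2.
Δ = +2 − (+2) = 0, so no net redox change at C2.

0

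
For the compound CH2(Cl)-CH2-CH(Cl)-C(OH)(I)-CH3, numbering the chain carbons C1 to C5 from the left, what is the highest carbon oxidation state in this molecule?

+2

Tallying each carbon's bonds:
C1: 1C, 2H, 1Cl → 0 − 2 + 1 = -1
C2: 2C, 2H → 0 − 2 = -2
C3: 2C, 1H, 1Cl → 0 − 1 + 1 = 0
C4: 2C, 1O, 1I → 0 + 1 + 1 = +2
C5: 1C, 3H → 0 − 3 = -3
The highest value is +2.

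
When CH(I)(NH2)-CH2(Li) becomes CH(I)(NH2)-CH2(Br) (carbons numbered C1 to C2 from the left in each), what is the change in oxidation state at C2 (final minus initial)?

Before: C2 has 1 bond to C, 2 bonds to H, 1 bond to Li → oxidation state -3.
After: C2 has 1 bond to C, 2 bonds to H, 1 bond to Br → oxidation state -1.
Δ = -1 − (-3) = +2, so this is an oxidation at C2.

+2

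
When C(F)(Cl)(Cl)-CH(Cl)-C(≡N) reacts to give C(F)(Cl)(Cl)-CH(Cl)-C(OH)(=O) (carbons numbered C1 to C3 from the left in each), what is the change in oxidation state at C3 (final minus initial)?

Before: C3 has 1 bond to C, 3 bonds to N → oxidation state +3.
After: C3 has 1 bond to C, 3 bonds to O → oxidation state +3.
Δ = +3 − (+3) = 0, so no net redox change at C3.

0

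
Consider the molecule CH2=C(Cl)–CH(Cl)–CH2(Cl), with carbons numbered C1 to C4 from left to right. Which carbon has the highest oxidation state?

Bonds to more-electronegative neighbours contribute +1 each, bonds to H or metals contribute −1 each, and C–C bonds contribute 0. Tallying each carbon:
C1: 2C, 2H → 0 − 2 = -2
C2: 3C, 1Cl → 0 + 1 = +1
C3: 2C, 1H, 1Cl → 0 − 1 + 1 = 0
C4: 1C, 2H, 1Cl → 0 − 2 + 1 = -1
The most oxidised carbon is C2 at +1.

C2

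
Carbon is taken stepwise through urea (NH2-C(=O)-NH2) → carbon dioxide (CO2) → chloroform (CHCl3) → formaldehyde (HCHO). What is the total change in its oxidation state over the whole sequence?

Carbon oxidation states along the series — urea: +4, carbon dioxide: +4, chloroform: +2, formaldehyde: 0.
Net change = 0 − (+4) = -4.

-4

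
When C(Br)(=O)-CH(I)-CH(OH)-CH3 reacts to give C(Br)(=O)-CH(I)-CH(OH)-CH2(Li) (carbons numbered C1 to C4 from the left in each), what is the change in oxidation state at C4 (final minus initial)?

Before: C4 has 1 bond to C, 3 bonds to H → oxidation state -3.
After: C4 has 1 bond to C, 2 bonds to H, 1 bond to Li → oxidation state -3.
Δ = -3 − (-3) = 0, so no net redox change at C4.

0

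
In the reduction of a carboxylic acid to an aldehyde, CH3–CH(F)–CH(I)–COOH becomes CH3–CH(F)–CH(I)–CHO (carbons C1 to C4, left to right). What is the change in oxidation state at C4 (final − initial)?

Before: C4 has 1 bond to C, 3 bonds to O → oxidation state +3.
After: C4 has 1 bond to C, 1 bond to H, 2 bonds to O → oxidation state +1.
Δ = +1 − (+3) = -2, so this is a reduction at C4.

-2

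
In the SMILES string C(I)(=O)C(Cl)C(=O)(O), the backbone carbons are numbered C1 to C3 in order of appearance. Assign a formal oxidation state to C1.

+3

Each bond to a more electronegative atom (O, N, halogen) counts +1, each bond to a less electronegative atom (H, metal, B, Si) counts −1, and each C–C bond counts 0.
C1 has one bond to C (0), one bond to I (+1), a double bond to O (2×+1 = +2).
Oxidation state = 0 + 1 + 2 = +3.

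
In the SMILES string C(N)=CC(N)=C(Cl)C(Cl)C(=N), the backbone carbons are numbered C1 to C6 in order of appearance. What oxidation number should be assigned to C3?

+1

C3 has one bond to C (0), a double bond to C (2×0 = 0), one bond to N (+1).
Oxidation state = 0 + 0 + 1 = +1.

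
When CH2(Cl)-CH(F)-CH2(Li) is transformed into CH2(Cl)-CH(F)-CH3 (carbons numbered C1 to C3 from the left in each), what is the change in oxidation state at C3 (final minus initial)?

0

Before: C3 has 1 bond to C, 2 bonds to H, 1 bond to Li → oxidation state -3.
After: C3 has 1 bond to C, 3 bonds to H → oxidation state -3.
Δ = -3 − (-3) = 0, so no net redox change at C3.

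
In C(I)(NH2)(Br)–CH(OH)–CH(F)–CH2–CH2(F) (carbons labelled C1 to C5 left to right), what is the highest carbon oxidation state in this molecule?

Count +1 for every bond to an atom more electronegative than carbon and −1 for every bond to one less electronegative; C–C bonds are 0. Tallying each carbon:
C1: 1C, 1N, 1Br, 1I → 0 + 1 + 1 + 1 = +3
C2: 2C, 1H, 1O → 0 − 1 + 1 = 0
C3: 2C, 1H, 1F → 0 − 1 + 1 = 0
C4: 2C, 2H → 0 − 2 = -2
C5: 1C, 2H, 1F → 0 − 2 + 1 = -1
The highest value is +3.

+3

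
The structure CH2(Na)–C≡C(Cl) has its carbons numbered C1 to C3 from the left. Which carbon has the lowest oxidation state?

Bonds to more-electronegative neighbours contribute +1 each, bonds to H or metals contribute −1 each, and C–C bonds contribute 0. Tallying each carbon:
C1: 1C, 2H, 1Na → 0 − 2 − 1 = -3
C2: 4C → 0 = 0
C3: 3C, 1Cl → 0 + 1 = +1
The most reduced carbon is C1 at -3.

C1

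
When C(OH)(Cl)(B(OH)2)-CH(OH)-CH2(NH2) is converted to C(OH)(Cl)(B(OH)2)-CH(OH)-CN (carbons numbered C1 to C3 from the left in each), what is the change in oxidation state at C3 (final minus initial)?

Before: C3 has 1 bond to C, 2 bonds to H, 1 bond to N → oxidation state -1.
After: C3 has 1 bond to C, 3 bonds to N → oxidation state +3.
Δ = +3 − (-1) = +4, so this is an oxidation at C3.

+4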